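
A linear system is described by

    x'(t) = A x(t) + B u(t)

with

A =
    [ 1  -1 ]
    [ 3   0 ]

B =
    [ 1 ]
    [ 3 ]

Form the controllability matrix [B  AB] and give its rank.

2

AB = [[-2], [3]]
Controllability matrix C = [B  AB] = [[1, -2], [3, 3]]
det(C) = 1·3 - (-2)·3 = 3 - (-6) = 9 ≠ 0, so rank(C) = 2.
rank(C) = 2 = n, so the pair (A, B) is completely controllable.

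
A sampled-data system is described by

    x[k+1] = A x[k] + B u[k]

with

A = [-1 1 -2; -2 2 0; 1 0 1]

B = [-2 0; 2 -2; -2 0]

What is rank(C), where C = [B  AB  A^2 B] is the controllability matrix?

AB = [[8, -2], [8, -4], [-4, 0]]
A^2B = [[8, -2], [0, -4], [4, -2]]
Controllability matrix C = [B  AB  A^2B] = [[-2, 0, 8, -2, 8, -2], [2, -2, 8, -4, 0, -4], [-2, 0, -4, 0, 4, -2]]
Take the 3×3 submatrix of C formed by columns 1, 2, 3: [[-2, 0, 8], [2, -2, 8], [-2, 0, -4]]. Its determinant is (-2)·((-2)·(-4) - 8·0) - 0·(2·(-4) - 8·(-2)) + 8·(2·0 - (-2)·(-2)) = (-2)·8 - 0·8 + 8·(-4) = -48 ≠ 0.
So rank(C) ≥ 3; since C has 3 rows, rank(C) = 3.
rank(C) = 3 = n, so the pair (A, B) is completely controllable.

3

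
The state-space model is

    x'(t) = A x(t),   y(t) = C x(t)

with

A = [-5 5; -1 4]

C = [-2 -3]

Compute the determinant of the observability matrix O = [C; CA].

83

CA = [[13, -22]]
Observability matrix O = [C; CA] = [[-2, -3], [13, -22]]
det(O) = (-2)·(-22) - (-3)·13 = 44 - (-39) = 83
Since det(O) ≠ 0, rank(O) = 2 and the system is completely observable.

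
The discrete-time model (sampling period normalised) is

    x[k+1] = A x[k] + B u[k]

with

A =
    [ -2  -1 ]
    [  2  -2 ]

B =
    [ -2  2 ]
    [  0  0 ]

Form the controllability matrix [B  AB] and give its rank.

2

AB = [[4, -4], [-4, 4]]
Controllability matrix C = [B  AB] = [[-2, 2, 4, -4], [0, 0, -4, 4]]
Take the 2×2 submatrix of C formed by columns 1, 3: [[-2, 4], [0, -4]]. Its determinant is (-2)·(-4) - 4·0 = 8 - 0 = 8 ≠ 0.
So rank(C) ≥ 2; since C has 2 rows, rank(C) = 2.
rank(C) = 2 = n, so the pair (A, B) is completely controllable.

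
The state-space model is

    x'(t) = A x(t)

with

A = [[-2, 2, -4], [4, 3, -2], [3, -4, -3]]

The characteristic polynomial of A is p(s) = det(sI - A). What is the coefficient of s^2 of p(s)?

2

Expand det(sI - A) for the 3×3 matrix.
p(s) = s^3 + 2s^2 - 13s - 146.
(Check: constant term = det(-A) = (-1)^3 det A = -146; coefficient of s^2 = -tr A = 2.)
The coefficient of s^2 is 2.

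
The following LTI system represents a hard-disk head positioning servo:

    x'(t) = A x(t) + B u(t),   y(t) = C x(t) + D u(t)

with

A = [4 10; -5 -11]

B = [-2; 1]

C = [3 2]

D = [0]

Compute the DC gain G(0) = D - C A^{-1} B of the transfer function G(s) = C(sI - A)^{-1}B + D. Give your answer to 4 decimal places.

-4.0000

G(0) = C(-A)^{-1}B + D = -C A^{-1} B + D.
det A = 6, so A^{-1} = (1/6)·adj(A) = [[-11/6, -5/3], [5/6, 2/3]]
A^{-1} B = [2, -1]^T
C A^{-1} B = 4
G(0) = D - C A^{-1} B = 0 - (4) = -4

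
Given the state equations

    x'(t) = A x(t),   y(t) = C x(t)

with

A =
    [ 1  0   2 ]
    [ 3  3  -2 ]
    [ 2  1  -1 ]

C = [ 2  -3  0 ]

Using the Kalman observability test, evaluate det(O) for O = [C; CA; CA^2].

994

CA = [[-7, -9, 10]]
CA^2 = [[-14, -17, -6]]
Observability matrix O = [C; CA; CA^2] = [[2, -3, 0], [-7, -9, 10], [-14, -17, -6]]
Expanding along the first row, det(O) = 2·((-9)·(-6) - 10·(-17)) - (-3)·((-7)·(-6) - 10·(-14)) + 0·((-7)·(-17) - (-9)·(-14)) = 2·224 - (-3)·182 + 0·(-7) = 994
Since det(O) ≠ 0, rank(O) = 3 and the system is completely observable.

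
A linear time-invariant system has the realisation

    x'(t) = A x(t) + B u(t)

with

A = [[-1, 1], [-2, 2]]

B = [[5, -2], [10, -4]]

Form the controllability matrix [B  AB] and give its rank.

1

AB = [[5, -2], [10, -4]]
Controllability matrix C = [B  AB] = [[5, -2, 5, -2], [10, -4, 10, -4]]
Every column of C is a scalar multiple of column 1 = [5, 10] (multipliers 1, -2/5, 1, -2/5), so the columns span a one-dimensional space.
C ≠ 0, hence rank(C) = 1.
rank(C) = 1 < n = 2, so the pair (A, B) is not completely controllable.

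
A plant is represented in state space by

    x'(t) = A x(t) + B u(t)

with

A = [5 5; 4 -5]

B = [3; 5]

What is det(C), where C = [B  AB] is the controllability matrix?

-239

AB = [[40], [-13]]
Controllability matrix C = [B  AB] = [[3, 40], [5, -13]]
det(C) = 3·(-13) - 40·5 = -39 - 200 = -239
Since det(C) ≠ 0, rank(C) = 2 and the system is completely controllable.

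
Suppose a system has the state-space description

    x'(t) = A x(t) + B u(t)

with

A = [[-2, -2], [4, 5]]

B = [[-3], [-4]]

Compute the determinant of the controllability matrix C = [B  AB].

152

AB = [[14], [-32]]
Controllability matrix C = [B  AB] = [[-3, 14], [-4, -32]]
det(C) = (-3)·(-32) - 14·(-4) = 96 - (-56) = 152
Since det(C) ≠ 0, rank(C) = 2 and the system is completely controllable.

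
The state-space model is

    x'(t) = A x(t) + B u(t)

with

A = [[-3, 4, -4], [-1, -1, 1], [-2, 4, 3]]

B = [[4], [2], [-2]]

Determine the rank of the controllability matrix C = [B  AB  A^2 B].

3

AB = [[4], [-8], [-6]]
A^2B = [[-20], [-2], [-58]]
Controllability matrix C = [B  AB  A^2B] = [[4, 4, -20], [2, -8, -2], [-2, -6, -58]]
det(C) = 4·((-8)·(-58) - (-2)·(-6)) - 4·(2·(-58) - (-2)·(-2)) + (-20)·(2·(-6) - (-8)·(-2)) = 4·452 - 4·(-120) + (-20)·(-28) = 2848 ≠ 0, so rank(C) = 3.
rank(C) = 3 = n, so the pair (A, B) is completely controllable.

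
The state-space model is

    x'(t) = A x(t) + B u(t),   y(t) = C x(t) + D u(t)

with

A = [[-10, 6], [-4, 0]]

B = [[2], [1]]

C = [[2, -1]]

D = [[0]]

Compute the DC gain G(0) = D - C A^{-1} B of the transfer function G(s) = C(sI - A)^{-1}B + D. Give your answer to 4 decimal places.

0.4167

G(0) = C(-A)^{-1}B + D = -C A^{-1} B + D.
det A = 24, so A^{-1} = (1/24)·adj(A) = [[0, -1/4], [1/6, -5/12]]
A^{-1} B = [-1/4, -1/12]^T
C A^{-1} B = -5/12
G(0) = D - C A^{-1} B = 0 - (-5/12) = 5/12 ≈ 0.4167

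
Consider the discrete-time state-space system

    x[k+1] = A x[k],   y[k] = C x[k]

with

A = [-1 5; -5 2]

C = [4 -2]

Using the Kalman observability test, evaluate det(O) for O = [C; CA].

76

CA = [[6, 16]]
Observability matrix O = [C; CA] = [[4, -2], [6, 16]]
det(O) = 4·16 - (-2)·6 = 64 - (-12) = 76
Since det(O) ≠ 0, rank(O) = 2 and the system is completely observable.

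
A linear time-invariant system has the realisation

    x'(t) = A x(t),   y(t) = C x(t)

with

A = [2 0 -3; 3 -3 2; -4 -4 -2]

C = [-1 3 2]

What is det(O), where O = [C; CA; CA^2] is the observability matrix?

CA = [[-1, -17, 5]]
CA^2 = [[-73, 31, -41]]
Observability matrix O = [C; CA; CA^2] = [[-1, 3, 2], [-1, -17, 5], [-73, 31, -41]]
Expanding along the first row, det(O) = (-1)·((-17)·(-41) - 5·31) - 3·((-1)·(-41) - 5·(-73)) + 2·((-1)·31 - (-17)·(-73)) = (-1)·542 - 3·406 + 2·(-1272) = -4304
Since det(O) ≠ 0, rank(O) = 3 and the system is completely observable.

-4304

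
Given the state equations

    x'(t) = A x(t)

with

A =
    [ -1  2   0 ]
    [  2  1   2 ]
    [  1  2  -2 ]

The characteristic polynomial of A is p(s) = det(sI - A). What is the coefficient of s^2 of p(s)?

2

Expand det(sI - A) for the 3×3 matrix.
p(s) = s^3 + 2s^2 - 9s - 18.
(Check: constant term = det(-A) = (-1)^3 det A = -18; coefficient of s^2 = -tr A = 2.)
The coefficient of s^2 is 2.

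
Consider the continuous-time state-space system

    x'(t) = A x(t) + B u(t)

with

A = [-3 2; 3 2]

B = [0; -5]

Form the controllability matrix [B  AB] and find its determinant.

-50

AB = [[-10], [-10]]
Controllability matrix C = [B  AB] = [[0, -10], [-5, -10]]
det(C) = 0·(-10) - (-10)·(-5) = 0 - 50 = -50
Since det(C) ≠ 0, rank(C) = 2 and the system is completely controllable.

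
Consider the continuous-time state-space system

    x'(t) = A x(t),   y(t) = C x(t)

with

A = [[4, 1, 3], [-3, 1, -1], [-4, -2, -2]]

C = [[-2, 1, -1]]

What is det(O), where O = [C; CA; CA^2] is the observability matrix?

-28

CA = [[-7, 1, -5]]
CA^2 = [[-11, 4, -12]]
Observability matrix O = [C; CA; CA^2] = [[-2, 1, -1], [-7, 1, -5], [-11, 4, -12]]
Expanding along the first row, det(O) = (-2)·(1·(-12) - (-5)·4) - 1·((-7)·(-12) - (-5)·(-11)) + (-1)·((-7)·4 - 1·(-11)) = (-2)·8 - 1·29 + (-1)·(-17) = -28
Since det(O) ≠ 0, rank(O) = 3 and the system is completely observable.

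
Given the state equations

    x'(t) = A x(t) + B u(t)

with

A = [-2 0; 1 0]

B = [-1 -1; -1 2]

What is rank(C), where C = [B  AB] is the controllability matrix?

2

AB = [[2, 2], [-1, -1]]
Controllability matrix C = [B  AB] = [[-1, -1, 2, 2], [-1, 2, -1, -1]]
Take the 2×2 submatrix of C formed by columns 1, 2: [[-1, -1], [-1, 2]]. Its determinant is (-1)·2 - (-1)·(-1) = -2 - 1 = -3 ≠ 0.
So rank(C) ≥ 2; since C has 2 rows, rank(C) = 2.
rank(C) = 2 = n, so the pair (A, B) is completely controllable.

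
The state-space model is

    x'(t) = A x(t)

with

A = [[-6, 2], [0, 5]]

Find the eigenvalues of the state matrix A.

-6, 5

det(sI - A) = s^2 - (tr A)s + det A, with tr A = (-6) + 5 = -1 and det A = (-6)·5 - 2·0 = -30 - 0 = -30.
So p(s) = det(sI - A) = s^2 + s - 30.
Factor s^2 + s - 30: two numbers with sum -1 and product -30 are 5 and -6, so s^2 + s - 30 = (s - 5)(s + 6).
Hence p(s) = (s - 5) (s + 6), with roots -6, 5.
At least one eigenvalue has non-negative real part, so the system is not asymptotically stable.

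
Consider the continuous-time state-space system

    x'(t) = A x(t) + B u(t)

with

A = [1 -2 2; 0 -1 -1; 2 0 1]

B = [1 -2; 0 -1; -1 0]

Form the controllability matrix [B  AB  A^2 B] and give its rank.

AB = [[-1, 0], [1, 1], [1, -4]]
A^2B = [[-1, -10], [-2, 3], [-1, -4]]
Controllability matrix C = [B  AB  A^2B] = [[1, -2, -1, 0, -1, -10], [0, -1, 1, 1, -2, 3], [-1, 0, 1, -4, -1, -4]]
Take the 3×3 submatrix of C formed by columns 1, 2, 3: [[1, -2, -1], [0, -1, 1], [-1, 0, 1]]. Its determinant is 1·((-1)·1 - 1·0) - (-2)·(0·1 - 1·(-1)) + (-1)·(0·0 - (-1)·(-1)) = 1·(-1) - (-2)·1 + (-1)·(-1) = 2 ≠ 0.
So rank(C) ≥ 3; since C has 3 rows, rank(C) = 3.
rank(C) = 3 = n, so the pair (A, B) is completely controllable.

3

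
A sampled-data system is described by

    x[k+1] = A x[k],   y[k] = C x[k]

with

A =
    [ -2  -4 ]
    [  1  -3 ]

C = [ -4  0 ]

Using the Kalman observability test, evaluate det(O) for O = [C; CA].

-64

CA = [[8, 16]]
Observability matrix O = [C; CA] = [[-4, 0], [8, 16]]
det(O) = (-4)·16 - 0·8 = -64 - 0 = -64
Since det(O) ≠ 0, rank(O) = 2 and the system is completely observable.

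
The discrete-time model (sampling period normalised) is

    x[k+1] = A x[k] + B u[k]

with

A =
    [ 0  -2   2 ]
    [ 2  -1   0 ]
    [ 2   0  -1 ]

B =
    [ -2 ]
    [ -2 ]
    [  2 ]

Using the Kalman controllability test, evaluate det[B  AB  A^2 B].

AB = [[8], [-2], [-6]]
A^2B = [[-8], [18], [22]]
Controllability matrix C = [B  AB  A^2B] = [[-2, 8, -8], [-2, -2, 18], [2, -6, 22]]
Expanding along the first row, det(C) = (-2)·((-2)·22 - 18·(-6)) - 8·((-2)·22 - 18·2) + (-8)·((-2)·(-6) - (-2)·2) = (-2)·64 - 8·(-80) + (-8)·16 = 384
Since det(C) ≠ 0, rank(C) = 3 and the system is completely controllable.

384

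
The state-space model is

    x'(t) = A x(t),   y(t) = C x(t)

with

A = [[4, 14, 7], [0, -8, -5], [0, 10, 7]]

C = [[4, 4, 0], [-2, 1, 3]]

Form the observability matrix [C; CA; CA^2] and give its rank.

2

CA = [[16, 24, 8], [-8, -6, 2]]
CA^2 = [[64, 112, 48], [-32, -44, -12]]
Observability matrix O = [C; CA; CA^2] = [[4, 4, 0], [-2, 1, 3], [16, 24, 8], [-8, -6, 2], [64, 112, 48], [-32, -44, -12]]
The columns c1, c2, c3 of O are linearly dependent: c1 - c2 + c3 = 0 (check each entry), so rank(O) ≤ 2.
The 2×2 minor from rows 1, 2, columns 1, 2 is 4·1 - 4·(-2) = 4 - (-8) = 12 ≠ 0, so rank(O) = 2.
rank(O) = 2 < n = 3, so the pair (A, C) is not completely observable.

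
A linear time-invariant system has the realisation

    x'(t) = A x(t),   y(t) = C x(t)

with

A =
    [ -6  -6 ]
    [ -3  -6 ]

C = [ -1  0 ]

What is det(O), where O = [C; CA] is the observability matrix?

-6

CA = [[6, 6]]
Observability matrix O = [C; CA] = [[-1, 0], [6, 6]]
det(O) = (-1)·6 - 0·6 = -6 - 0 = -6
Since det(O) ≠ 0, rank(O) = 2 and the system is completely observable.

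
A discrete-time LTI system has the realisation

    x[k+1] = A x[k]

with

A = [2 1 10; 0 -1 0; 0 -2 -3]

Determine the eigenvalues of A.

det(zI - A) = z^3 - (tr A)z^2 + (M11 + M22 + M33)z - det A, where Mii is the 2×2 principal minor of A obtained by deleting row i and column i.
tr A = 2 + (-1) + (-3) = -2; M11 = (-1)·(-3) - 0·(-2) = 3 - 0 = 3; M22 = 2·(-3) - 10·0 = -6 - 0 = -6; M33 = 2·(-1) - 1·0 = -2 - 0 = -2; sum of minors = -5.
det A = 2·((-1)·(-3) - 0·(-2)) - 1·(0·(-3) - 0·0) + 10·(0·(-2) - (-1)·0) = 2·3 - 1·0 + 10·0 = 6.
So p(z) = det(zI - A) = z^3 + 2z^2 - 5z - 6.
Rational-root test: any integer root divides -6. Testing small divisors, z = -1 works: p(-1) = -1 + 2 + 5 + (-6) = 0, so (z + 1) is a factor.
Dividing, p(z) = (z + 1)(z^2 + z - 6).
Factor z^2 + z - 6: two numbers with sum -1 and product -6 are 2 and -3, so z^2 + z - 6 = (z - 2)(z + 3).
Hence p(z) = (z - 2) (z + 1) (z + 3), with roots -3, -1, 2.

-3, -1, 2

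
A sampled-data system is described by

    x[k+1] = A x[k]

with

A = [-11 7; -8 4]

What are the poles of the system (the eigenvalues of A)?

det(zI - A) = z^2 - (tr A)z + det A, with tr A = (-11) + 4 = -7 and det A = (-11)·4 - 7·(-8) = -44 - (-56) = 12.
So p(z) = det(zI - A) = z^2 + 7z + 12.
Factor z^2 + 7z + 12: two numbers with sum -7 and product 12 are -3 and -4, so z^2 + 7z + 12 = (z + 3)(z + 4).
Hence p(z) = (z + 3) (z + 4), with roots -4, -3.

-4, -3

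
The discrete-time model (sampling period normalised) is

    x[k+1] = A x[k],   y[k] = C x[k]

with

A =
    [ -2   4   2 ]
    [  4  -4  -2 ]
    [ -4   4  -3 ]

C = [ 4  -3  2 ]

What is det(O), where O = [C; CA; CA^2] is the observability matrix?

-5536

CA = [[-28, 36, 8]]
CA^2 = [[168, -224, -152]]
Observability matrix O = [C; CA; CA^2] = [[4, -3, 2], [-28, 36, 8], [168, -224, -152]]
Expanding along the first row, det(O) = 4·(36·(-152) - 8·(-224)) - (-3)·((-28)·(-152) - 8·168) + 2·((-28)·(-224) - 36·168) = 4·(-3680) - (-3)·2912 + 2·224 = -5536
Since det(O) ≠ 0, rank(O) = 3 and the system is completely observable.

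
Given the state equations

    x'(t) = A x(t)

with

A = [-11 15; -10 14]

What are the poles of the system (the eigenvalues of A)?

det(sI - A) = s^2 - (tr A)s + det A, with tr A = (-11) + 14 = 3 and det A = (-11)·14 - 15·(-10) = -154 - (-150) = -4.
So p(s) = det(sI - A) = s^2 - 3s - 4.
Factor s^2 - 3s - 4: two numbers with sum 3 and product -4 are 4 and -1, so s^2 - 3s - 4 = (s - 4)(s + 1).
Hence p(s) = (s - 4) (s + 1), with roots -1, 4.
At least one eigenvalue has non-negative real part, so the system is not asymptotically stable.

-1, 4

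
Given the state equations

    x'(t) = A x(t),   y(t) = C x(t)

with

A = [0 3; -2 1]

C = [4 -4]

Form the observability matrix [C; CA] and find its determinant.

64

CA = [[8, 8]]
Observability matrix O = [C; CA] = [[4, -4], [8, 8]]
det(O) = 4·8 - (-4)·8 = 32 - (-32) = 64
Since det(O) ≠ 0, rank(O) = 2 and the system is completely observable.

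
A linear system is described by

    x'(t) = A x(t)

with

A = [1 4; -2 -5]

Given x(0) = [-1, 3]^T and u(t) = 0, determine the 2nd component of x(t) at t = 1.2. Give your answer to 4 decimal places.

-0.4658

det(sI - A) = s^2 - (tr A)s + det A, with tr A = 1 + (-5) = -4 and det A = 1·(-5) - 4·(-2) = -5 - (-8) = 3.
So p(s) = det(sI - A) = s^2 + 4s + 3.
Factor s^2 + 4s + 3: two numbers with sum -4 and product 3 are -1 and -3, so s^2 + 4s + 3 = (s + 1)(s + 3).
Hence p(s) = (s + 1) (s + 3), with roots -3, -1.
The eigenvalues -3, -1 are distinct and real, so A is diagonalisable and x(t) = e^{At} x(0) = V diag(e^{λ_i t}) V^{-1} x(0), where the columns of V are the eigenvectors.
λ = -3: A - (-3)I = [[4, 4], [-2, -2]]. Row 1 gives 4·v1 + 4·v2 = 0, so take v_1 = [1, -1]^T.
λ = -1: A - (-1)I = [[2, 4], [-2, -4]]. Row 1 gives 2·v1 + 4·v2 = 0, so take v_2 = [2, -1]^T.
V = [v_1 v_2] = [[1, 2], [-1, -1]] has det V = 1, so V^{-1} = adj(V)/det V = [[-1, -2], [1, 1]].
Modal coordinates z(0) = V^{-1} x(0): (-1)·(-1) + (-2)·3 = -5; 1·(-1) + 1·3 = 2; so z(0) = [-5, 2]^T.
x_2(t) = Σ_i (v_i)_2 · z_i(0) · e^{λ_i t} (row 2 of V times the modal terms).
x_2(1.2) = (-1)·(-5)·e^{-3·1.2} + (-1)·2·e^{-1·1.2} = 5·0.027324 + (-2)·0.301194 = -0.4658.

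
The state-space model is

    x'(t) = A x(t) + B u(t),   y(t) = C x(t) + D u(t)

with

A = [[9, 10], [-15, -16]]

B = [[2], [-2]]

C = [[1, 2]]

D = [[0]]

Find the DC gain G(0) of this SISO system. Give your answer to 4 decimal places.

G(0) = C(-A)^{-1}B + D = -C A^{-1} B + D.
det A = 6, so A^{-1} = (1/6)·adj(A) = [[-8/3, -5/3], [5/2, 3/2]]
A^{-1} B = [-2, 2]^T
C A^{-1} B = 2
G(0) = D - C A^{-1} B = 0 - (2) = -2

-2.0000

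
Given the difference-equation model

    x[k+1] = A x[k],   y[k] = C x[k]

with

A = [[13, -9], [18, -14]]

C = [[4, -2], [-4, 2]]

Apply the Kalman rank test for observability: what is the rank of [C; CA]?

1

CA = [[16, -8], [-16, 8]]
Observability matrix O = [C; CA] = [[4, -2], [-4, 2], [16, -8], [-16, 8]]
Every row of O is a scalar multiple of row 1 = [4, -2] (multipliers 1, -1, 4, -4), so the rows span a one-dimensional space.
O ≠ 0, hence rank(O) = 1.
rank(O) = 1 < n = 2, so the pair (A, C) is not completely observable.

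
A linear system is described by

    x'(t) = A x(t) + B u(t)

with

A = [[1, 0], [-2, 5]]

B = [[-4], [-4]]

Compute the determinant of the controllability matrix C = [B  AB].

32

AB = [[-4], [-12]]
Controllability matrix C = [B  AB] = [[-4, -4], [-4, -12]]
det(C) = (-4)·(-12) - (-4)·(-4) = 48 - 16 = 32
Since det(C) ≠ 0, rank(C) = 2 and the system is completely controllable.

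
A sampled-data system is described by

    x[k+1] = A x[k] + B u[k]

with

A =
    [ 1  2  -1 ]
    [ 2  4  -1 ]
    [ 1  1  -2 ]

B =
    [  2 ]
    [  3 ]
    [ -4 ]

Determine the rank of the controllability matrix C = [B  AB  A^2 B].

AB = [[12], [20], [13]]
A^2B = [[39], [91], [6]]
Controllability matrix C = [B  AB  A^2B] = [[2, 12, 39], [3, 20, 91], [-4, 13, 6]]
det(C) = 2·(20·6 - 91·13) - 12·(3·6 - 91·(-4)) + 39·(3·13 - 20·(-4)) = 2·(-1063) - 12·382 + 39·119 = -2069 ≠ 0, so rank(C) = 3.
rank(C) = 3 = n, so the pair (A, B) is completely controllable.

3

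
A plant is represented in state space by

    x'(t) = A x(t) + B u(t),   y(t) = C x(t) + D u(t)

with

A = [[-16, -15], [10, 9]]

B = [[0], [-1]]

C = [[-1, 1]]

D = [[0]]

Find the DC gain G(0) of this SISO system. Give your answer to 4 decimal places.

-5.1667

G(0) = C(-A)^{-1}B + D = -C A^{-1} B + D.
det A = 6, so A^{-1} = (1/6)·adj(A) = [[3/2, 5/2], [-5/3, -8/3]]
A^{-1} B = [-5/2, 8/3]^T
C A^{-1} B = 31/6
G(0) = D - C A^{-1} B = 0 - (31/6) = -31/6 ≈ -5.1667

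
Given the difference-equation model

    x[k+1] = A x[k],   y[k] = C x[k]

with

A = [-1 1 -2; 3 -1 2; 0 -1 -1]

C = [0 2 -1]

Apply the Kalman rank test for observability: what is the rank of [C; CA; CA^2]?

3

CA = [[6, -1, 5]]
CA^2 = [[-9, 2, -19]]
Observability matrix O = [C; CA; CA^2] = [[0, 2, -1], [6, -1, 5], [-9, 2, -19]]
det(O) = 0·((-1)·(-19) - 5·2) - 2·(6·(-19) - 5·(-9)) + (-1)·(6·2 - (-1)·(-9)) = 0·9 - 2·(-69) + (-1)·3 = 135 ≠ 0, so rank(O) = 3.
rank(O) = 3 = n, so the pair (A, C) is completely observable.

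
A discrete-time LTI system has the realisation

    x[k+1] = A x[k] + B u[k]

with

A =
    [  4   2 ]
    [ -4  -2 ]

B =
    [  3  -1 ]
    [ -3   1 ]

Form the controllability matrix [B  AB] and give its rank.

AB = [[6, -2], [-6, 2]]
Controllability matrix C = [B  AB] = [[3, -1, 6, -2], [-3, 1, -6, 2]]
Every column of C is a scalar multiple of column 1 = [3, -3] (multipliers 1, -1/3, 2, -2/3), so the columns span a one-dimensional space.
C ≠ 0, hence rank(C) = 1.
rank(C) = 1 < n = 2, so the pair (A, B) is not completely controllable.

1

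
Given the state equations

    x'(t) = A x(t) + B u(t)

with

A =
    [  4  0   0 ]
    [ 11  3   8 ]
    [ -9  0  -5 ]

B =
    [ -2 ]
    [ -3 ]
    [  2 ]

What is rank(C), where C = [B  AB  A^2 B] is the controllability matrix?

2

AB = [[-8], [-15], [8]]
A^2B = [[-32], [-69], [32]]
Controllability matrix C = [B  AB  A^2B] = [[-2, -8, -32], [-3, -15, -69], [2, 8, 32]]
The rows r1, r2, r3 of C are linearly dependent: r1 + r3 = 0 (check each entry), so rank(C) ≤ 2.
The 2×2 minor from rows 1, 2, columns 1, 2 is (-2)·(-15) - (-8)·(-3) = 30 - 24 = 6 ≠ 0, so rank(C) = 2.
rank(C) = 2 < n = 3, so the pair (A, B) is not completely controllable.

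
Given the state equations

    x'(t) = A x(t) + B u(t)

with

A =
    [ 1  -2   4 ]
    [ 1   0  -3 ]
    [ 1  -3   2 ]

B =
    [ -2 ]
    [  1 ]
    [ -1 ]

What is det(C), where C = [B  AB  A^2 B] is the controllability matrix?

0

AB = [[-8], [1], [-7]]
A^2B = [[-38], [13], [-25]]
Controllability matrix C = [B  AB  A^2B] = [[-2, -8, -38], [1, 1, 13], [-1, -7, -25]]
Expanding along the first row, det(C) = (-2)·(1·(-25) - 13·(-7)) - (-8)·(1·(-25) - 13·(-1)) + (-38)·(1·(-7) - 1·(-1)) = (-2)·66 - (-8)·(-12) + (-38)·(-6) = 0
Since det(C) = 0, rank(C) < 3 and the system is not completely controllable.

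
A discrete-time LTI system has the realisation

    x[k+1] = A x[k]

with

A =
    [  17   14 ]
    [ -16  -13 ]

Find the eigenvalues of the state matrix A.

1, 3

det(zI - A) = z^2 - (tr A)z + det A, with tr A = 17 + (-13) = 4 and det A = 17·(-13) - 14·(-16) = -221 - (-224) = 3.
So p(z) = det(zI - A) = z^2 - 4z + 3.
Factor z^2 - 4z + 3: two numbers with sum 4 and product 3 are 3 and 1, so z^2 - 4z + 3 = (z - 3)(z - 1).
Hence p(z) = (z - 3) (z - 1), with roots 1, 3.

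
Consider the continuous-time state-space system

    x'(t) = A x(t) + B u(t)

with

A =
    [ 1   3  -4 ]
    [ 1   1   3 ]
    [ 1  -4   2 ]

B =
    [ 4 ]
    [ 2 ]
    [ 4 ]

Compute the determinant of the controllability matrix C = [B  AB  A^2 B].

AB = [[-6], [18], [4]]
A^2B = [[32], [24], [-70]]
Controllability matrix C = [B  AB  A^2B] = [[4, -6, 32], [2, 18, 24], [4, 4, -70]]
Expanding along the first row, det(C) = 4·(18·(-70) - 24·4) - (-6)·(2·(-70) - 24·4) + 32·(2·4 - 18·4) = 4·(-1356) - (-6)·(-236) + 32·(-64) = -8888
Since det(C) ≠ 0, rank(C) = 3 and the system is completely controllable.

-8888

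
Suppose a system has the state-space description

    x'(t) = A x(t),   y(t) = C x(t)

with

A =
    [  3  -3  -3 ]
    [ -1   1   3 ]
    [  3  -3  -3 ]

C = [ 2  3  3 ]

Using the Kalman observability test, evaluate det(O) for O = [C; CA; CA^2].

CA = [[12, -12, -6]]
CA^2 = [[30, -30, -54]]
Observability matrix O = [C; CA; CA^2] = [[2, 3, 3], [12, -12, -6], [30, -30, -54]]
Expanding along the first row, det(O) = 2·((-12)·(-54) - (-6)·(-30)) - 3·(12·(-54) - (-6)·30) + 3·(12·(-30) - (-12)·30) = 2·468 - 3·(-468) + 3·0 = 2340
Since det(O) ≠ 0, rank(O) = 3 and the system is completely observable.

2340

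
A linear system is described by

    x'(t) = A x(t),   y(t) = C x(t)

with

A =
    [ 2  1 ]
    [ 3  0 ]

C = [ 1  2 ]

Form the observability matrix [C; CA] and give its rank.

2

CA = [[8, 1]]
Observability matrix O = [C; CA] = [[1, 2], [8, 1]]
det(O) = 1·1 - 2·8 = 1 - 16 = -15 ≠ 0, so rank(O) = 2.
rank(O) = 2 = n, so the pair (A, C) is completely observable.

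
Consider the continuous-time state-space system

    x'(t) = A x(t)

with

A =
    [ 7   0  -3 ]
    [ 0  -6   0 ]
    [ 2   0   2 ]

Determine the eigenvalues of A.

det(sI - A) = s^3 - (tr A)s^2 + (M11 + M22 + M33)s - det A, where Mii is the 2×2 principal minor of A obtained by deleting row i and column i.
tr A = 7 + (-6) + 2 = 3; M11 = (-6)·2 - 0·0 = -12 - 0 = -12; M22 = 7·2 - (-3)·2 = 14 - (-6) = 20; M33 = 7·(-6) - 0·0 = -42 - 0 = -42; sum of minors = -34.
det A = 7·((-6)·2 - 0·0) - 0·(0·2 - 0·2) + (-3)·(0·0 - (-6)·2) = 7·(-12) - 0·0 + (-3)·12 = -120.
So p(s) = det(sI - A) = s^3 - 3s^2 - 34s + 120.
Rational-root test: any integer root divides 120. Testing small divisors, s = 4 works: p(4) = 64 + (-48) + (-136) + 120 = 0, so (s - 4) is a factor.
Dividing, p(s) = (s - 4)(s^2 + s - 30).
Factor s^2 + s - 30: two numbers with sum -1 and product -30 are 5 and -6, so s^2 + s - 30 = (s - 5)(s + 6).
Hence p(s) = (s - 5) (s - 4) (s + 6), with roots -6, 4, 5.
At least one eigenvalue has non-negative real part, so the system is not asymptotically stable.

-6, 4, 5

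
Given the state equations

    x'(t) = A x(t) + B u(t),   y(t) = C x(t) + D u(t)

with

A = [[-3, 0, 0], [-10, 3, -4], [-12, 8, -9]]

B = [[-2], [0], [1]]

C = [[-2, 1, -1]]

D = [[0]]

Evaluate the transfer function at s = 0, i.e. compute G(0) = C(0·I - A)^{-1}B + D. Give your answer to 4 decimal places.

0.8667

G(0) = C(-A)^{-1}B + D = -C A^{-1} B + D.
det A = -15, so A^{-1} = (1/-15)·adj(A) = [[-1/3, 0, 0], [14/5, -9/5, 4/5], [44/15, -8/5, 3/5]]
A^{-1} B = [2/3, -24/5, -79/15]^T
C A^{-1} B = -13/15
G(0) = D - C A^{-1} B = 0 - (-13/15) = 13/15 ≈ 0.8667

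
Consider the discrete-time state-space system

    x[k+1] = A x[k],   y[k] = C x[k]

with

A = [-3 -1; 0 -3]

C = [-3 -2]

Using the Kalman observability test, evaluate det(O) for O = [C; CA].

-9

CA = [[9, 9]]
Observability matrix O = [C; CA] = [[-3, -2], [9, 9]]
det(O) = (-3)·9 - (-2)·9 = -27 - (-18) = -9
Since det(O) ≠ 0, rank(O) = 2 and the system is completely observable.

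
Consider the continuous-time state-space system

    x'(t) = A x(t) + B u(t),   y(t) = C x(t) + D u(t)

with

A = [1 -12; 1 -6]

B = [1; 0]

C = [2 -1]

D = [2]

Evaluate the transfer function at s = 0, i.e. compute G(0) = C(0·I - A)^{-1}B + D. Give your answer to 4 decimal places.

3.8333

G(0) = C(-A)^{-1}B + D = -C A^{-1} B + D.
det A = 6, so A^{-1} = (1/6)·adj(A) = [[-1, 2], [-1/6, 1/6]]
A^{-1} B = [-1, -1/6]^T
C A^{-1} B = -11/6
G(0) = D - C A^{-1} B = 2 - (-11/6) = 23/6 ≈ 3.8333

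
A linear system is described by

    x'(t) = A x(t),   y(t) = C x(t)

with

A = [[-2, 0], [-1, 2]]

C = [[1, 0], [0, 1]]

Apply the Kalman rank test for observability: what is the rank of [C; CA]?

2

CA = [[-2, 0], [-1, 2]]
Observability matrix O = [C; CA] = [[1, 0], [0, 1], [-2, 0], [-1, 2]]
Take the 2×2 submatrix of O formed by rows 1, 2: [[1, 0], [0, 1]]. Its determinant is 1·1 - 0·0 = 1 - 0 = 1 ≠ 0.
So rank(O) ≥ 2; since O has 2 columns, rank(O) = 2.
rank(O) = 2 = n, so the pair (A, C) is completely observable.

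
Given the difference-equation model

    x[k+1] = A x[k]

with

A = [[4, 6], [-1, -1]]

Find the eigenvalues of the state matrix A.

det(zI - A) = z^2 - (tr A)z + det A, with tr A = 4 + (-1) = 3 and det A = 4·(-1) - 6·(-1) = -4 - (-6) = 2.
So p(z) = det(zI - A) = z^2 - 3z + 2.
Factor z^2 - 3z + 2: two numbers with sum 3 and product 2 are 2 and 1, so z^2 - 3z + 2 = (z - 2)(z - 1).
Hence p(z) = (z - 2) (z - 1), with roots 1, 2.

1, 2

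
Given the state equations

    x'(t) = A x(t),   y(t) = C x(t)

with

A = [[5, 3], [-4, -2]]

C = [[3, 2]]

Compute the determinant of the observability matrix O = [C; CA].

1

CA = [[7, 5]]
Observability matrix O = [C; CA] = [[3, 2], [7, 5]]
det(O) = 3·5 - 2·7 = 15 - 14 = 1
Since det(O) ≠ 0, rank(O) = 2 and the system is completely observable.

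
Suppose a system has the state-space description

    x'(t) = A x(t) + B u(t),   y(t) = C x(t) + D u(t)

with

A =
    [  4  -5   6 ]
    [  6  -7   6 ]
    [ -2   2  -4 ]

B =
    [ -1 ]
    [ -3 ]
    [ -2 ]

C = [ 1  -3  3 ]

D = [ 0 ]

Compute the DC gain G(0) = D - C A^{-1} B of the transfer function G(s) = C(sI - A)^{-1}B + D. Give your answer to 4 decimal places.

4.0000

G(0) = C(-A)^{-1}B + D = -C A^{-1} B + D.
det A = -8, so A^{-1} = (1/-8)·adj(A) = [[-2, 1, -3/2], [-3/2, 1/2, -3/2], [1/4, -1/4, -1/4]]
A^{-1} B = [2, 3, 1]^T
C A^{-1} B = -4
G(0) = D - C A^{-1} B = 0 - (-4) = 4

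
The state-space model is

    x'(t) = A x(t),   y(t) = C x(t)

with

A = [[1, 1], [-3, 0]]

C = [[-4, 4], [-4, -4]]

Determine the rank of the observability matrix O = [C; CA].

CA = [[-16, -4], [8, -4]]
Observability matrix O = [C; CA] = [[-4, 4], [-4, -4], [-16, -4], [8, -4]]
Take the 2×2 submatrix of O formed by rows 1, 2: [[-4, 4], [-4, -4]]. Its determinant is (-4)·(-4) - 4·(-4) = 16 - (-16) = 32 ≠ 0.
So rank(O) ≥ 2; since O has 2 columns, rank(O) = 2.
rank(O) = 2 = n, so the pair (A, C) is completely observable.

2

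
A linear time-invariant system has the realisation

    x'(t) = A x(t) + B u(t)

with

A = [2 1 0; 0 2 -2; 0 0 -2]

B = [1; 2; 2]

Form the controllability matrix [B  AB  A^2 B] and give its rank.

AB = [[4], [0], [-4]]
A^2B = [[8], [8], [8]]
Controllability matrix C = [B  AB  A^2B] = [[1, 4, 8], [2, 0, 8], [2, -4, 8]]
det(C) = 1·(0·8 - 8·(-4)) - 4·(2·8 - 8·2) + 8·(2·(-4) - 0·2) = 1·32 - 4·0 + 8·(-8) = -32 ≠ 0, so rank(C) = 3.
rank(C) = 3 = n, so the pair (A, B) is completely controllable.

3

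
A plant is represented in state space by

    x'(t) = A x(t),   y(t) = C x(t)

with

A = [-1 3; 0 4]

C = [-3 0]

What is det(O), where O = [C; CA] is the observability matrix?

CA = [[3, -9]]
Observability matrix O = [C; CA] = [[-3, 0], [3, -9]]
det(O) = (-3)·(-9) - 0·3 = 27 - 0 = 27
Since det(O) ≠ 0, rank(O) = 2 and the system is completely observable.

27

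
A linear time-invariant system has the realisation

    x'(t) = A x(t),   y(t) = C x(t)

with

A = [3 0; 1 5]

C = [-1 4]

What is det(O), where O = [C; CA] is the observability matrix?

CA = [[1, 20]]
Observability matrix O = [C; CA] = [[-1, 4], [1, 20]]
det(O) = (-1)·20 - 4·1 = -20 - 4 = -24
Since det(O) ≠ 0, rank(O) = 2 and the system is completely observable.

-24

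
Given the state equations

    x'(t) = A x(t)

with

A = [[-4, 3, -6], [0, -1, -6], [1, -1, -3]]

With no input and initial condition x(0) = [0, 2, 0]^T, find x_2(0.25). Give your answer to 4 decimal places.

1.7525

det(sI - A) = s^3 - (tr A)s^2 + (M11 + M22 + M33)s - det A, where Mii is the 2×2 principal minor of A obtained by deleting row i and column i.
tr A = (-4) + (-1) + (-3) = -8; M11 = (-1)·(-3) - (-6)·(-1) = 3 - 6 = -3; M22 = (-4)·(-3) - (-6)·1 = 12 - (-6) = 18; M33 = (-4)·(-1) - 3·0 = 4 - 0 = 4; sum of minors = 19.
det A = (-4)·((-1)·(-3) - (-6)·(-1)) - 3·(0·(-3) - (-6)·1) + (-6)·(0·(-1) - (-1)·1) = (-4)·(-3) - 3·6 + (-6)·1 = -12.
So p(s) = det(sI - A) = s^3 + 8s^2 + 19s + 12.
Rational-root test: any integer root divides 12. Testing small divisors, s = -1 works: p(-1) = -1 + 8 + (-19) + 12 = 0, so (s + 1) is a factor.
Dividing, p(s) = (s + 1)(s^2 + 7s + 12).
Factor s^2 + 7s + 12: two numbers with sum -7 and product 12 are -3 and -4, so s^2 + 7s + 12 = (s + 3)(s + 4).
Hence p(s) = (s + 1) (s + 3) (s + 4), with roots -4, -3, -1.
The eigenvalues -4, -3, -1 are distinct and real, so A is diagonalisable and x(t) = e^{At} x(0) = V diag(e^{λ_i t}) V^{-1} x(0), where the columns of V are the eigenvectors.
λ = -4: A - (-4)I = [[0, 3, -6], [0, 3, -6], [1, -1, 1]]. v must be orthogonal to every row; (row 1) × (row 3) = [-3, -6, -3], so take v_1 = [1, 2, 1]^T.
λ = -3: A - (-3)I = [[-1, 3, -6], [0, 2, -6], [1, -1, 0]]. v must be orthogonal to every row; (row 1) × (row 2) = [-6, -6, -2], so take v_2 = [-3, -3, -1]^T.
λ = -1: A - (-1)I = [[-3, 3, -6], [0, 0, -6], [1, -1, -2]]. v must be orthogonal to every row; (row 1) × (row 2) = [-18, -18, 0], so take v_3 = [1, 1, 0]^T.
V = [v_1 v_2 v_3] = [[1, -3, 1], [2, -3, 1], [1, -1, 0]] has det V = -1, so V^{-1} = adj(V)/det V = [[-1, 1, 0], [-1, 1, -1], [-1, 2, -3]].
Modal coordinates z(0) = V^{-1} x(0): (-1)·0 + 1·2 + 0·0 = 2; (-1)·0 + 1·2 + (-1)·0 = 2; (-1)·0 + 2·2 + (-3)·0 = 4; so z(0) = [2, 2, 4]^T.
x_2(t) = Σ_i (v_i)_2 · z_i(0) · e^{λ_i t} (row 2 of V times the modal terms).
x_2(0.25) = 2·2·e^{-4·0.25} + (-3)·2·e^{-3·0.25} + 1·4·e^{-1·0.25} = 4·0.367879 + (-6)·0.472367 + 4·0.778801 = 1.7525.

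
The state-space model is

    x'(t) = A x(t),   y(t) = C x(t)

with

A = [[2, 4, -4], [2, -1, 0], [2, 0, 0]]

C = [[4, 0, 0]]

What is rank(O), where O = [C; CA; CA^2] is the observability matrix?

CA = [[8, 16, -16]]
CA^2 = [[16, 16, -32]]
Observability matrix O = [C; CA; CA^2] = [[4, 0, 0], [8, 16, -16], [16, 16, -32]]
det(O) = 4·(16·(-32) - (-16)·16) - 0·(8·(-32) - (-16)·16) + 0·(8·16 - 16·16) = 4·(-256) - 0·0 + 0·(-128) = -1024 ≠ 0, so rank(O) = 3.
rank(O) = 3 = n, so the pair (A, C) is completely observable.

3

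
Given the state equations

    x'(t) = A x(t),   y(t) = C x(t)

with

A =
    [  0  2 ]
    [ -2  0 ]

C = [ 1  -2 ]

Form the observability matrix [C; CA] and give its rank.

2

CA = [[4, 2]]
Observability matrix O = [C; CA] = [[1, -2], [4, 2]]
det(O) = 1·2 - (-2)·4 = 2 - (-8) = 10 ≠ 0, so rank(O) = 2.
rank(O) = 2 = n, so the pair (A, C) is completely observable.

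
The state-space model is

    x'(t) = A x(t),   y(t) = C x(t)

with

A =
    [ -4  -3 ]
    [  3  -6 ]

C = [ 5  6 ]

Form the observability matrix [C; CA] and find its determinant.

-243

CA = [[-2, -51]]
Observability matrix O = [C; CA] = [[5, 6], [-2, -51]]
det(O) = 5·(-51) - 6·(-2) = -255 - (-12) = -243
Since det(O) ≠ 0, rank(O) = 2 and the system is completely observable.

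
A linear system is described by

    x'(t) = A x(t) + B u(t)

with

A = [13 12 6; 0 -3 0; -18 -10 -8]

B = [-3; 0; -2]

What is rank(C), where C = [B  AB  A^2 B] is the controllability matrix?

2

AB = [[-51], [0], [70]]
A^2B = [[-243], [0], [358]]
Controllability matrix C = [B  AB  A^2B] = [[-3, -51, -243], [0, 0, 0], [-2, 70, 358]]
Row 2 of C is identically zero, so rank(C) ≤ 2.
The 2×2 minor from rows 1, 3, columns 1, 2 is (-3)·70 - (-51)·(-2) = -210 - 102 = -312 ≠ 0, so rank(C) = 2.
rank(C) = 2 < n = 3, so the pair (A, B) is not completely controllable.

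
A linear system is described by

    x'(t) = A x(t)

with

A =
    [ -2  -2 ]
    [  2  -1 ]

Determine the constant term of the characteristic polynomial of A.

For a 2×2 matrix, det(sI - A) = s^2 - (tr A)s + det A.
tr A = -3, det A = 6.
So p(s) = s^2 + 3s + 6.
The constant term is 6.

6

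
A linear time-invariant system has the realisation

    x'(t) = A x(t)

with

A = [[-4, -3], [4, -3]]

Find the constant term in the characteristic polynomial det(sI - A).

For a 2×2 matrix, det(sI - A) = s^2 - (tr A)s + det A.
tr A = -7, det A = 24.
So p(s) = s^2 + 7s + 24.
The constant term is 24.

24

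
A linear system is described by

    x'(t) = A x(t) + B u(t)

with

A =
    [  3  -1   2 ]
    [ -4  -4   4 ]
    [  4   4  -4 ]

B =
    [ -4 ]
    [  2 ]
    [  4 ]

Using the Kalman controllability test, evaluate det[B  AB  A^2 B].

19008

AB = [[-6], [24], [-24]]
A^2B = [[-90], [-168], [168]]
Controllability matrix C = [B  AB  A^2B] = [[-4, -6, -90], [2, 24, -168], [4, -24, 168]]
Expanding along the first row, det(C) = (-4)·(24·168 - (-168)·(-24)) - (-6)·(2·168 - (-168)·4) + (-90)·(2·(-24) - 24·4) = (-4)·0 - (-6)·1008 + (-90)·(-144) = 19008
Since det(C) ≠ 0, rank(C) = 3 and the system is completely controllable.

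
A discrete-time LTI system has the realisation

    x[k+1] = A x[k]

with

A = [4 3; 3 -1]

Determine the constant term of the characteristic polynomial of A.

For a 2×2 matrix, det(zI - A) = z^2 - (tr A)z + det A.
tr A = 3, det A = -13.
So p(z) = z^2 - 3z - 13.
The constant term is -13.

-13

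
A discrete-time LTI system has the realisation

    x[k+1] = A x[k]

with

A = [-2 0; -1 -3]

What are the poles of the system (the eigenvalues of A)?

det(zI - A) = z^2 - (tr A)z + det A, with tr A = (-2) + (-3) = -5 and det A = (-2)·(-3) - 0·(-1) = 6 - 0 = 6.
So p(z) = det(zI - A) = z^2 + 5z + 6.
Factor z^2 + 5z + 6: two numbers with sum -5 and product 6 are -2 and -3, so z^2 + 5z + 6 = (z + 2)(z + 3).
Hence p(z) = (z + 2) (z + 3), with roots -3, -2.

-3, -2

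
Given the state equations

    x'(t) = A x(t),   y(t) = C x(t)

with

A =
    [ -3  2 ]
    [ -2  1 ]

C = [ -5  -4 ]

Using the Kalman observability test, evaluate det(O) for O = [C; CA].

CA = [[23, -14]]
Observability matrix O = [C; CA] = [[-5, -4], [23, -14]]
det(O) = (-5)·(-14) - (-4)·23 = 70 - (-92) = 162
Since det(O) ≠ 0, rank(O) = 2 and the system is completely observable.

162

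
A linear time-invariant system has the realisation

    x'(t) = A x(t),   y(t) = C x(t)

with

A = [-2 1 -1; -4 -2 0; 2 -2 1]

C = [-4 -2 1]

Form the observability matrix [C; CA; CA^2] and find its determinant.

CA = [[18, -2, 5]]
CA^2 = [[-18, 12, -13]]
Observability matrix O = [C; CA; CA^2] = [[-4, -2, 1], [18, -2, 5], [-18, 12, -13]]
Expanding along the first row, det(O) = (-4)·((-2)·(-13) - 5·12) - (-2)·(18·(-13) - 5·(-18)) + 1·(18·12 - (-2)·(-18)) = (-4)·(-34) - (-2)·(-144) + 1·180 = 28
Since det(O) ≠ 0, rank(O) = 3 and the system is completely observable.

28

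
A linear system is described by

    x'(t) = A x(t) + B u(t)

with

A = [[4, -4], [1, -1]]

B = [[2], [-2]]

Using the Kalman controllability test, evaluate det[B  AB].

40

AB = [[16], [4]]
Controllability matrix C = [B  AB] = [[2, 16], [-2, 4]]
det(C) = 2·4 - 16·(-2) = 8 - (-32) = 40
Since det(C) ≠ 0, rank(C) = 2 and the system is completely controllable.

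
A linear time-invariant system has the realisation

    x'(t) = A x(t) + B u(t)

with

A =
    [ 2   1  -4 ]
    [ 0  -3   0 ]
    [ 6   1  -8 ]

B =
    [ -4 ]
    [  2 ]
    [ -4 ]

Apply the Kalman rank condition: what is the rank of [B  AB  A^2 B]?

2

AB = [[10], [-6], [10]]
A^2B = [[-26], [18], [-26]]
Controllability matrix C = [B  AB  A^2B] = [[-4, 10, -26], [2, -6, 18], [-4, 10, -26]]
The rows r1, r2, r3 of C are linearly dependent: -r1 + r3 = 0 (check each entry), so rank(C) ≤ 2.
The 2×2 minor from rows 1, 2, columns 1, 2 is (-4)·(-6) - 10·2 = 24 - 20 = 4 ≠ 0, so rank(C) = 2.
rank(C) = 2 < n = 3, so the pair (A, B) is not completely controllable.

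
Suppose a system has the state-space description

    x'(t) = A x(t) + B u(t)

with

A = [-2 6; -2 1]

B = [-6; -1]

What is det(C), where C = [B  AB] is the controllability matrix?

-60

AB = [[6], [11]]
Controllability matrix C = [B  AB] = [[-6, 6], [-1, 11]]
det(C) = (-6)·11 - 6·(-1) = -66 - (-6) = -60
Since det(C) ≠ 0, rank(C) = 2 and the system is completely controllable.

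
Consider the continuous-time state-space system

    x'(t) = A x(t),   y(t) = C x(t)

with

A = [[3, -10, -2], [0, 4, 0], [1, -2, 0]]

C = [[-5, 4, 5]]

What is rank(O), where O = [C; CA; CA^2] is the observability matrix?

CA = [[-10, 56, 10]]
CA^2 = [[-20, 304, 20]]
Observability matrix O = [C; CA; CA^2] = [[-5, 4, 5], [-10, 56, 10], [-20, 304, 20]]
The columns c1, c2, c3 of O are linearly dependent: c1 + c3 = 0 (check each entry), so rank(O) ≤ 2.
The 2×2 minor from rows 1, 2, columns 1, 2 is (-5)·56 - 4·(-10) = -280 - (-40) = -240 ≠ 0, so rank(O) = 2.
rank(O) = 2 < n = 3, so the pair (A, C) is not completely observable.

2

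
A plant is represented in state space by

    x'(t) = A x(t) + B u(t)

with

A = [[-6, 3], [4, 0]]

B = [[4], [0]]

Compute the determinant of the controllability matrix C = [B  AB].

64

AB = [[-24], [16]]
Controllability matrix C = [B  AB] = [[4, -24], [0, 16]]
det(C) = 4·16 - (-24)·0 = 64 - 0 = 64
Since det(C) ≠ 0, rank(C) = 2 and the system is completely controllable.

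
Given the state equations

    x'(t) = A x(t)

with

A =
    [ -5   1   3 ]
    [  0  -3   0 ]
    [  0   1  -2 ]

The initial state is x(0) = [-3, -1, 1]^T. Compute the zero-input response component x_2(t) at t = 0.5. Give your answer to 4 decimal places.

-0.2231

det(sI - A) = s^3 - (tr A)s^2 + (M11 + M22 + M33)s - det A, where Mii is the 2×2 principal minor of A obtained by deleting row i and column i.
tr A = (-5) + (-3) + (-2) = -10; M11 = (-3)·(-2) - 0·1 = 6 - 0 = 6; M22 = (-5)·(-2) - 3·0 = 10 - 0 = 10; M33 = (-5)·(-3) - 1·0 = 15 - 0 = 15; sum of minors = 31.
det A = (-5)·((-3)·(-2) - 0·1) - 1·(0·(-2) - 0·0) + 3·(0·1 - (-3)·0) = (-5)·6 - 1·0 + 3·0 = -30.
So p(s) = det(sI - A) = s^3 + 10s^2 + 31s + 30.
Rational-root test: any integer root divides 30. Testing small divisors, s = -2 works: p(-2) = -8 + 40 + (-62) + 30 = 0, so (s + 2) is a factor.
Dividing, p(s) = (s + 2)(s^2 + 8s + 15).
Factor s^2 + 8s + 15: two numbers with sum -8 and product 15 are -3 and -5, so s^2 + 8s + 15 = (s + 3)(s + 5).
Hence p(s) = (s + 2) (s + 3) (s + 5), with roots -5, -3, -2.
The eigenvalues -5, -3, -2 are distinct and real, so A is diagonalisable and x(t) = e^{At} x(0) = V diag(e^{λ_i t}) V^{-1} x(0), where the columns of V are the eigenvectors.
λ = -5: A - (-5)I = [[0, 1, 3], [0, 2, 0], [0, 1, 3]]. v must be orthogonal to every row; (row 1) × (row 2) = [-6, 0, 0], so take v_1 = [1, 0, 0]^T.
λ = -3: A - (-3)I = [[-2, 1, 3], [0, 0, 0], [0, 1, 1]]. v must be orthogonal to every row; (row 1) × (row 3) = [-2, 2, -2], so take v_2 = [-1, 1, -1]^T.
λ = -2: A - (-2)I = [[-3, 1, 3], [0, -1, 0], [0, 1, 0]]. v must be orthogonal to every row; (row 1) × (row 2) = [3, 0, 3], so take v_3 = [1, 0, 1]^T.
V = [v_1 v_2 v_3] = [[1, -1, 1], [0, 1, 0], [0, -1, 1]] has det V = 1, so V^{-1} = adj(V)/det V = [[1, 0, -1], [0, 1, 0], [0, 1, 1]].
Modal coordinates z(0) = V^{-1} x(0): 1·(-3) + 0·(-1) + (-1)·1 = -4; 0·(-3) + 1·(-1) + 0·1 = -1; 0·(-3) + 1·(-1) + 1·1 = 0; so z(0) = [-4, -1, 0]^T.
x_2(t) = Σ_i (v_i)_2 · z_i(0) · e^{λ_i t} (row 2 of V times the modal terms).
x_2(0.5) = 0·(-4)·e^{-5·0.5} + 1·(-1)·e^{-3·0.5} + 0·0·e^{-2·0.5} = 0·0.082085 + (-1)·0.223130 + 0·0.367879 = -0.2231.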